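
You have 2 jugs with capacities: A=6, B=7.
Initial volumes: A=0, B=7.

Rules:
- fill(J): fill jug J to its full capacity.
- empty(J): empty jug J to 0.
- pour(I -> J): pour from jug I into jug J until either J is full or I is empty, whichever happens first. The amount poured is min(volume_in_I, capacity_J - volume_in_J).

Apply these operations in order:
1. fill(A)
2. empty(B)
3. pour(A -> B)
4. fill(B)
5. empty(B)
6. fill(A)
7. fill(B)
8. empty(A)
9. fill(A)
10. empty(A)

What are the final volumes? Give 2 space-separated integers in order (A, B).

Answer: 0 7

Derivation:
Step 1: fill(A) -> (A=6 B=7)
Step 2: empty(B) -> (A=6 B=0)
Step 3: pour(A -> B) -> (A=0 B=6)
Step 4: fill(B) -> (A=0 B=7)
Step 5: empty(B) -> (A=0 B=0)
Step 6: fill(A) -> (A=6 B=0)
Step 7: fill(B) -> (A=6 B=7)
Step 8: empty(A) -> (A=0 B=7)
Step 9: fill(A) -> (A=6 B=7)
Step 10: empty(A) -> (A=0 B=7)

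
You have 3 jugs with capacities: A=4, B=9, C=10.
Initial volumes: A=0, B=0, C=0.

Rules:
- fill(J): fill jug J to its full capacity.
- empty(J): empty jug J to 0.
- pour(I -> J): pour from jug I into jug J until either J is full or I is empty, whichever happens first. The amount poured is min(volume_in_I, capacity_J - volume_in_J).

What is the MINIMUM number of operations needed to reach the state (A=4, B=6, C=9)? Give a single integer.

Answer: 6

Derivation:
BFS from (A=0, B=0, C=0). One shortest path:
  1. fill(C) -> (A=0 B=0 C=10)
  2. pour(C -> B) -> (A=0 B=9 C=1)
  3. pour(C -> A) -> (A=1 B=9 C=0)
  4. pour(B -> C) -> (A=1 B=0 C=9)
  5. fill(B) -> (A=1 B=9 C=9)
  6. pour(B -> A) -> (A=4 B=6 C=9)
Reached target in 6 moves.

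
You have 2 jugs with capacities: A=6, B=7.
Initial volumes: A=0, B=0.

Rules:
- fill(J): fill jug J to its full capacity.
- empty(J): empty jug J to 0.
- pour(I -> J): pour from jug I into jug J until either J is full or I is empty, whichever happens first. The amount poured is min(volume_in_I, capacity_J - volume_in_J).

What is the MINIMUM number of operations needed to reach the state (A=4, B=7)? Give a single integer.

BFS from (A=0, B=0). One shortest path:
  1. fill(A) -> (A=6 B=0)
  2. pour(A -> B) -> (A=0 B=6)
  3. fill(A) -> (A=6 B=6)
  4. pour(A -> B) -> (A=5 B=7)
  5. empty(B) -> (A=5 B=0)
  6. pour(A -> B) -> (A=0 B=5)
  7. fill(A) -> (A=6 B=5)
  8. pour(A -> B) -> (A=4 B=7)
Reached target in 8 moves.

Answer: 8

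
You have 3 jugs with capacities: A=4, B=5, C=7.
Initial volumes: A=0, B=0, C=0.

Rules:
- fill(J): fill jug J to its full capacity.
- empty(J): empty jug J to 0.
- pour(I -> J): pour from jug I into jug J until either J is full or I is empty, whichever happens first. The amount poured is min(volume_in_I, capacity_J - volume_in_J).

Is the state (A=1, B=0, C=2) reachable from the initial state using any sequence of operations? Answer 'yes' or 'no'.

BFS from (A=0, B=0, C=0):
  1. fill(C) -> (A=0 B=0 C=7)
  2. pour(C -> B) -> (A=0 B=5 C=2)
  3. pour(B -> A) -> (A=4 B=1 C=2)
  4. empty(A) -> (A=0 B=1 C=2)
  5. pour(B -> A) -> (A=1 B=0 C=2)
Target reached → yes.

Answer: yes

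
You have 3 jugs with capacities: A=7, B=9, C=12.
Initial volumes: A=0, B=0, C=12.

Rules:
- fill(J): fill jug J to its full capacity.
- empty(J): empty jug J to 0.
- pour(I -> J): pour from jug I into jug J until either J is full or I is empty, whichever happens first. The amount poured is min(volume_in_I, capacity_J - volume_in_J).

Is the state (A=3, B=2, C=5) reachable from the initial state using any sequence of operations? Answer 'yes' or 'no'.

Answer: no

Derivation:
BFS explored all 512 reachable states.
Reachable set includes: (0,0,0), (0,0,1), (0,0,2), (0,0,3), (0,0,4), (0,0,5), (0,0,6), (0,0,7), (0,0,8), (0,0,9), (0,0,10), (0,0,11) ...
Target (A=3, B=2, C=5) not in reachable set → no.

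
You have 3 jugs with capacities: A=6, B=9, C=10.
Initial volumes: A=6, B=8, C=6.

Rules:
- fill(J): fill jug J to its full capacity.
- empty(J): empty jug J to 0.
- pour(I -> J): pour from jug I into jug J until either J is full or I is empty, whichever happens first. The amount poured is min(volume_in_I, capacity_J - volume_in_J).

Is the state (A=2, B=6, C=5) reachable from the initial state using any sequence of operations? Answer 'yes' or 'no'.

BFS explored all 410 reachable states.
Reachable set includes: (0,0,0), (0,0,1), (0,0,2), (0,0,3), (0,0,4), (0,0,5), (0,0,6), (0,0,7), (0,0,8), (0,0,9), (0,0,10), (0,1,0) ...
Target (A=2, B=6, C=5) not in reachable set → no.

Answer: no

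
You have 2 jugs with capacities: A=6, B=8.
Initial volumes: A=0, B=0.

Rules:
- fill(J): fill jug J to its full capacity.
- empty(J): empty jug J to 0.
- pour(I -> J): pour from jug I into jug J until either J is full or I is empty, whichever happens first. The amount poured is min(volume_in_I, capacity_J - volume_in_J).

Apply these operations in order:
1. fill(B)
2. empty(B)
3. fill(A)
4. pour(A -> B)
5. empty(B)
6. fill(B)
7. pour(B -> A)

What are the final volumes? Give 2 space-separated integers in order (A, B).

Step 1: fill(B) -> (A=0 B=8)
Step 2: empty(B) -> (A=0 B=0)
Step 3: fill(A) -> (A=6 B=0)
Step 4: pour(A -> B) -> (A=0 B=6)
Step 5: empty(B) -> (A=0 B=0)
Step 6: fill(B) -> (A=0 B=8)
Step 7: pour(B -> A) -> (A=6 B=2)

Answer: 6 2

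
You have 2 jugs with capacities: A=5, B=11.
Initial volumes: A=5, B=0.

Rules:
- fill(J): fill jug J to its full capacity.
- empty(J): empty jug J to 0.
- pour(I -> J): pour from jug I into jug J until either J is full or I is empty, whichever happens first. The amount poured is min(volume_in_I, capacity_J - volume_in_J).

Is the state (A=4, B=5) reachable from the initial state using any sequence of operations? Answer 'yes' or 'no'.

BFS explored all 32 reachable states.
Reachable set includes: (0,0), (0,1), (0,2), (0,3), (0,4), (0,5), (0,6), (0,7), (0,8), (0,9), (0,10), (0,11) ...
Target (A=4, B=5) not in reachable set → no.

Answer: no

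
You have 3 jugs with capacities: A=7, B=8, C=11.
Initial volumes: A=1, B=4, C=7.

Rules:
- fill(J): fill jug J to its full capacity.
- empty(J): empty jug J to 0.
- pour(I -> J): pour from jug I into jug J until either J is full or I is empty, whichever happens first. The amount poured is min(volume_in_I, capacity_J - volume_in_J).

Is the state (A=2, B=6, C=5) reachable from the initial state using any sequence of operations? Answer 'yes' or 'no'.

Answer: no

Derivation:
BFS explored all 445 reachable states.
Reachable set includes: (0,0,0), (0,0,1), (0,0,2), (0,0,3), (0,0,4), (0,0,5), (0,0,6), (0,0,7), (0,0,8), (0,0,9), (0,0,10), (0,0,11) ...
Target (A=2, B=6, C=5) not in reachable set → no.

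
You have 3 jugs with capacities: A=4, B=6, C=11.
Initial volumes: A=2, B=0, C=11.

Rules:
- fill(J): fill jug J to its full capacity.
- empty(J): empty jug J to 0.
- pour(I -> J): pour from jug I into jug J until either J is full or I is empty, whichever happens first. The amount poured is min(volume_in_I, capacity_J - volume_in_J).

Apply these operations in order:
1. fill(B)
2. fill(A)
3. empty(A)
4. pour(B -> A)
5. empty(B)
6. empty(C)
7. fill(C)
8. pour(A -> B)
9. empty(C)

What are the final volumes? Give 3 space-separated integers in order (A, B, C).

Answer: 0 4 0

Derivation:
Step 1: fill(B) -> (A=2 B=6 C=11)
Step 2: fill(A) -> (A=4 B=6 C=11)
Step 3: empty(A) -> (A=0 B=6 C=11)
Step 4: pour(B -> A) -> (A=4 B=2 C=11)
Step 5: empty(B) -> (A=4 B=0 C=11)
Step 6: empty(C) -> (A=4 B=0 C=0)
Step 7: fill(C) -> (A=4 B=0 C=11)
Step 8: pour(A -> B) -> (A=0 B=4 C=11)
Step 9: empty(C) -> (A=0 B=4 C=0)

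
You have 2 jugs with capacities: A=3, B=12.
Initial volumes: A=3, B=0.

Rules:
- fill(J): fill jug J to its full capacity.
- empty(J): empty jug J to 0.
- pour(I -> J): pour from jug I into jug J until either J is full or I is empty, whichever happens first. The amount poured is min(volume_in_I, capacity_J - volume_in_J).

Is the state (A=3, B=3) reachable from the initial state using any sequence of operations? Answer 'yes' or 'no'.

Answer: yes

Derivation:
BFS from (A=3, B=0):
  1. pour(A -> B) -> (A=0 B=3)
  2. fill(A) -> (A=3 B=3)
Target reached → yes.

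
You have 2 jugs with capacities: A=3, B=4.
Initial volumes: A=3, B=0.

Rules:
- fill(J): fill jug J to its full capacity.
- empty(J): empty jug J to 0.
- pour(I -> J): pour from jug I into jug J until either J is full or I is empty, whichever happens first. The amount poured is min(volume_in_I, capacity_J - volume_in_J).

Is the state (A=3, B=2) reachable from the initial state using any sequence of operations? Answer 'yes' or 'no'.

Answer: yes

Derivation:
BFS from (A=3, B=0):
  1. pour(A -> B) -> (A=0 B=3)
  2. fill(A) -> (A=3 B=3)
  3. pour(A -> B) -> (A=2 B=4)
  4. empty(B) -> (A=2 B=0)
  5. pour(A -> B) -> (A=0 B=2)
  6. fill(A) -> (A=3 B=2)
Target reached → yes.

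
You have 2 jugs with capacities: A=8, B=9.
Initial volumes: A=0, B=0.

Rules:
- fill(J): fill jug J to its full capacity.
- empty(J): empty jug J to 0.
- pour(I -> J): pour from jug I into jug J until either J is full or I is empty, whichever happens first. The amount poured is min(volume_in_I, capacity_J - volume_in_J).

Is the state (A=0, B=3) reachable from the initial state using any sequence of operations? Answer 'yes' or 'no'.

Answer: yes

Derivation:
BFS from (A=0, B=0):
  1. fill(B) -> (A=0 B=9)
  2. pour(B -> A) -> (A=8 B=1)
  3. empty(A) -> (A=0 B=1)
  4. pour(B -> A) -> (A=1 B=0)
  5. fill(B) -> (A=1 B=9)
  6. pour(B -> A) -> (A=8 B=2)
  7. empty(A) -> (A=0 B=2)
  8. pour(B -> A) -> (A=2 B=0)
  9. fill(B) -> (A=2 B=9)
  10. pour(B -> A) -> (A=8 B=3)
  11. empty(A) -> (A=0 B=3)
Target reached → yes.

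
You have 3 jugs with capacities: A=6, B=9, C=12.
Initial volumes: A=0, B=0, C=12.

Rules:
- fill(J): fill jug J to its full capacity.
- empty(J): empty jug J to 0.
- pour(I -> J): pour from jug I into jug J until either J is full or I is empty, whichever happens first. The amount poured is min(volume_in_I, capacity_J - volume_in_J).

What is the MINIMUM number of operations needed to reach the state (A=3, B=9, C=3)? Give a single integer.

BFS from (A=0, B=0, C=12). One shortest path:
  1. fill(B) -> (A=0 B=9 C=12)
  2. pour(B -> A) -> (A=6 B=3 C=12)
  3. empty(A) -> (A=0 B=3 C=12)
  4. pour(B -> A) -> (A=3 B=0 C=12)
  5. pour(C -> B) -> (A=3 B=9 C=3)
Reached target in 5 moves.

Answer: 5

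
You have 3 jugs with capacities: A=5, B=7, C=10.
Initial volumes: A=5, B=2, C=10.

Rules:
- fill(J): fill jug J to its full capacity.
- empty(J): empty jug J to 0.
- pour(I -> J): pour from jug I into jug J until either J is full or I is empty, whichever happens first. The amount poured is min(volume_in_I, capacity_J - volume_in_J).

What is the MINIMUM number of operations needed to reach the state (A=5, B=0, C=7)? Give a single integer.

BFS from (A=5, B=2, C=10). One shortest path:
  1. empty(A) -> (A=0 B=2 C=10)
  2. pour(B -> A) -> (A=2 B=0 C=10)
  3. pour(C -> A) -> (A=5 B=0 C=7)
Reached target in 3 moves.

Answer: 3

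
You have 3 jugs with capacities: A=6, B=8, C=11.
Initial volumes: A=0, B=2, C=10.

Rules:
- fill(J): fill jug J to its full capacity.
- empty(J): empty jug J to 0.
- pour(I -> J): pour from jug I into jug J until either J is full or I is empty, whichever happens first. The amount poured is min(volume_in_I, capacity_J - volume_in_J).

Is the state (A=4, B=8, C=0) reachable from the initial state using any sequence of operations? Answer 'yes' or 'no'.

BFS from (A=0, B=2, C=10):
  1. pour(C -> B) -> (A=0 B=8 C=4)
  2. pour(C -> A) -> (A=4 B=8 C=0)
Target reached → yes.

Answer: yes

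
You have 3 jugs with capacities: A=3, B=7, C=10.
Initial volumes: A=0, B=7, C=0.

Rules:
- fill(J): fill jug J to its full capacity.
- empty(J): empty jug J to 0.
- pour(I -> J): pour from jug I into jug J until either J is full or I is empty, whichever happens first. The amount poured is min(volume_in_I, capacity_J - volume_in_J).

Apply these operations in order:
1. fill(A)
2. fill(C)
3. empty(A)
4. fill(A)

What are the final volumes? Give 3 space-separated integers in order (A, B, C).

Answer: 3 7 10

Derivation:
Step 1: fill(A) -> (A=3 B=7 C=0)
Step 2: fill(C) -> (A=3 B=7 C=10)
Step 3: empty(A) -> (A=0 B=7 C=10)
Step 4: fill(A) -> (A=3 B=7 C=10)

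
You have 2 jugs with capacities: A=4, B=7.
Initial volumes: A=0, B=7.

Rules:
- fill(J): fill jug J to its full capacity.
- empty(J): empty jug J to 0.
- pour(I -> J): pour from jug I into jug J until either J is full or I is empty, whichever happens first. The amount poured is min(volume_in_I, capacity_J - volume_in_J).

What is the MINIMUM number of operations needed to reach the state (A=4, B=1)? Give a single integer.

BFS from (A=0, B=7). One shortest path:
  1. fill(A) -> (A=4 B=7)
  2. empty(B) -> (A=4 B=0)
  3. pour(A -> B) -> (A=0 B=4)
  4. fill(A) -> (A=4 B=4)
  5. pour(A -> B) -> (A=1 B=7)
  6. empty(B) -> (A=1 B=0)
  7. pour(A -> B) -> (A=0 B=1)
  8. fill(A) -> (A=4 B=1)
Reached target in 8 moves.

Answer: 8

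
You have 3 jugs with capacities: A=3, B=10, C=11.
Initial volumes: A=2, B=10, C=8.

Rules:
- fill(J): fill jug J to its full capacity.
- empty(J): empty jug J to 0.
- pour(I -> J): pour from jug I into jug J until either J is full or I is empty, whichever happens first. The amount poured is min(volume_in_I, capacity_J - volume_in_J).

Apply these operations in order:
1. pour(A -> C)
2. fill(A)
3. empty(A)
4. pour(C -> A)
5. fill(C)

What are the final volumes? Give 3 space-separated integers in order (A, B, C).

Answer: 3 10 11

Derivation:
Step 1: pour(A -> C) -> (A=0 B=10 C=10)
Step 2: fill(A) -> (A=3 B=10 C=10)
Step 3: empty(A) -> (A=0 B=10 C=10)
Step 4: pour(C -> A) -> (A=3 B=10 C=7)
Step 5: fill(C) -> (A=3 B=10 C=11)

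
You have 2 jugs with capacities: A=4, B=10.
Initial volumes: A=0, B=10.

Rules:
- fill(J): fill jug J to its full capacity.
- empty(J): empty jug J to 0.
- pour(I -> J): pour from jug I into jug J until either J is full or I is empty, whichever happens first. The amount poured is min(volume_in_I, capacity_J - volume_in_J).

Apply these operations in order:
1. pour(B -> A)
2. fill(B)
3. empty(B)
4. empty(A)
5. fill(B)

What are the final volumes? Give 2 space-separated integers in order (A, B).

Answer: 0 10

Derivation:
Step 1: pour(B -> A) -> (A=4 B=6)
Step 2: fill(B) -> (A=4 B=10)
Step 3: empty(B) -> (A=4 B=0)
Step 4: empty(A) -> (A=0 B=0)
Step 5: fill(B) -> (A=0 B=10)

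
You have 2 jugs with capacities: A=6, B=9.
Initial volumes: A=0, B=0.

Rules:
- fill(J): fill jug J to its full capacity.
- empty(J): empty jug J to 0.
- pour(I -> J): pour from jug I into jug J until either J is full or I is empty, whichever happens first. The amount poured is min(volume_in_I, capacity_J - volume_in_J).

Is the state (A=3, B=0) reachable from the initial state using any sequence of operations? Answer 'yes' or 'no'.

BFS from (A=0, B=0):
  1. fill(B) -> (A=0 B=9)
  2. pour(B -> A) -> (A=6 B=3)
  3. empty(A) -> (A=0 B=3)
  4. pour(B -> A) -> (A=3 B=0)
Target reached → yes.

Answer: yes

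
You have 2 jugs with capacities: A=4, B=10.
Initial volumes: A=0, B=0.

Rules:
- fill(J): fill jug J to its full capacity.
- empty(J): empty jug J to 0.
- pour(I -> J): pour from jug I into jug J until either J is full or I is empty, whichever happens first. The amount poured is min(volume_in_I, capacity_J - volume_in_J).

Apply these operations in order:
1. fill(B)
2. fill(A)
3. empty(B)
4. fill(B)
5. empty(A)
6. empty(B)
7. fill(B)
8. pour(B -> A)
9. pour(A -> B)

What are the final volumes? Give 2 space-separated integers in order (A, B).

Step 1: fill(B) -> (A=0 B=10)
Step 2: fill(A) -> (A=4 B=10)
Step 3: empty(B) -> (A=4 B=0)
Step 4: fill(B) -> (A=4 B=10)
Step 5: empty(A) -> (A=0 B=10)
Step 6: empty(B) -> (A=0 B=0)
Step 7: fill(B) -> (A=0 B=10)
Step 8: pour(B -> A) -> (A=4 B=6)
Step 9: pour(A -> B) -> (A=0 B=10)

Answer: 0 10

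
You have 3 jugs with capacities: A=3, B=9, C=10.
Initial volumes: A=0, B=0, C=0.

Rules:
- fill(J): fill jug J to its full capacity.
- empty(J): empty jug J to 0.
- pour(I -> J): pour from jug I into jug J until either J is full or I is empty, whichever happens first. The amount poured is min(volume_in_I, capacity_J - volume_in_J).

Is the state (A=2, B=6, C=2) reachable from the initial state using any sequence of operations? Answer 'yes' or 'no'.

BFS explored all 296 reachable states.
Reachable set includes: (0,0,0), (0,0,1), (0,0,2), (0,0,3), (0,0,4), (0,0,5), (0,0,6), (0,0,7), (0,0,8), (0,0,9), (0,0,10), (0,1,0) ...
Target (A=2, B=6, C=2) not in reachable set → no.

Answer: no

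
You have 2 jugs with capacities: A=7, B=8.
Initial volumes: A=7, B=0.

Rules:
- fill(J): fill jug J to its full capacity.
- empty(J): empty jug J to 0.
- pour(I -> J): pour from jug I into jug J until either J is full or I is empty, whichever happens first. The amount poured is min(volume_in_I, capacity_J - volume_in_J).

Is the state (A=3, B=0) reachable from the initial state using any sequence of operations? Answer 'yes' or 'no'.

BFS from (A=7, B=0):
  1. empty(A) -> (A=0 B=0)
  2. fill(B) -> (A=0 B=8)
  3. pour(B -> A) -> (A=7 B=1)
  4. empty(A) -> (A=0 B=1)
  5. pour(B -> A) -> (A=1 B=0)
  6. fill(B) -> (A=1 B=8)
  7. pour(B -> A) -> (A=7 B=2)
  8. empty(A) -> (A=0 B=2)
  9. pour(B -> A) -> (A=2 B=0)
  10. fill(B) -> (A=2 B=8)
  11. pour(B -> A) -> (A=7 B=3)
  12. empty(A) -> (A=0 B=3)
  13. pour(B -> A) -> (A=3 B=0)
Target reached → yes.

Answer: yes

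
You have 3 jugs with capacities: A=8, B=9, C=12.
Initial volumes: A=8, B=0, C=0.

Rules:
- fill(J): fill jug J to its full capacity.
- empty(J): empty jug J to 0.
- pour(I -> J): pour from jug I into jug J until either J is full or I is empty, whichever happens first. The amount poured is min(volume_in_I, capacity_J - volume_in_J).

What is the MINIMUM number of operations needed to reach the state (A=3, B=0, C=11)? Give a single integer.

BFS from (A=8, B=0, C=0). One shortest path:
  1. fill(C) -> (A=8 B=0 C=12)
  2. pour(C -> B) -> (A=8 B=9 C=3)
  3. empty(B) -> (A=8 B=0 C=3)
  4. pour(A -> B) -> (A=0 B=8 C=3)
  5. pour(C -> A) -> (A=3 B=8 C=0)
  6. fill(C) -> (A=3 B=8 C=12)
  7. pour(C -> B) -> (A=3 B=9 C=11)
  8. empty(B) -> (A=3 B=0 C=11)
Reached target in 8 moves.

Answer: 8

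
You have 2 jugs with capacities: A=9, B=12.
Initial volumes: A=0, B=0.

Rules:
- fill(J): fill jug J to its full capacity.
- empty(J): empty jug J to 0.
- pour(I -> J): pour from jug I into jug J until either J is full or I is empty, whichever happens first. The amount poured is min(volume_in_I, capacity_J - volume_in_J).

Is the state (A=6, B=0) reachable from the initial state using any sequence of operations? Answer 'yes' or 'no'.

BFS from (A=0, B=0):
  1. fill(A) -> (A=9 B=0)
  2. pour(A -> B) -> (A=0 B=9)
  3. fill(A) -> (A=9 B=9)
  4. pour(A -> B) -> (A=6 B=12)
  5. empty(B) -> (A=6 B=0)
Target reached → yes.

Answer: yes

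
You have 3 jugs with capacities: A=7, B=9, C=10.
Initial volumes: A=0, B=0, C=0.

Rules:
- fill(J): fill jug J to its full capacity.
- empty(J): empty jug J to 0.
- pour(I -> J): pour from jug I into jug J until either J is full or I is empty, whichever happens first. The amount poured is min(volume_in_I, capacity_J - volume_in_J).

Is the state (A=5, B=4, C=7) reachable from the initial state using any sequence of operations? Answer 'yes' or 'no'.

BFS explored all 448 reachable states.
Reachable set includes: (0,0,0), (0,0,1), (0,0,2), (0,0,3), (0,0,4), (0,0,5), (0,0,6), (0,0,7), (0,0,8), (0,0,9), (0,0,10), (0,1,0) ...
Target (A=5, B=4, C=7) not in reachable set → no.

Answer: no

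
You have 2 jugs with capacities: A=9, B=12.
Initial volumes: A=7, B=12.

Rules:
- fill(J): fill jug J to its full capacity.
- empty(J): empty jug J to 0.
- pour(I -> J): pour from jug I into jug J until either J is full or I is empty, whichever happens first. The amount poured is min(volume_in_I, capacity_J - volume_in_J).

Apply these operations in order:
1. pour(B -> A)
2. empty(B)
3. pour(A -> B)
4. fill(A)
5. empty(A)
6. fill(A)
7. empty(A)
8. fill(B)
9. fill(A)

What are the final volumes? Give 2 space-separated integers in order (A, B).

Answer: 9 12

Derivation:
Step 1: pour(B -> A) -> (A=9 B=10)
Step 2: empty(B) -> (A=9 B=0)
Step 3: pour(A -> B) -> (A=0 B=9)
Step 4: fill(A) -> (A=9 B=9)
Step 5: empty(A) -> (A=0 B=9)
Step 6: fill(A) -> (A=9 B=9)
Step 7: empty(A) -> (A=0 B=9)
Step 8: fill(B) -> (A=0 B=12)
Step 9: fill(A) -> (A=9 B=12)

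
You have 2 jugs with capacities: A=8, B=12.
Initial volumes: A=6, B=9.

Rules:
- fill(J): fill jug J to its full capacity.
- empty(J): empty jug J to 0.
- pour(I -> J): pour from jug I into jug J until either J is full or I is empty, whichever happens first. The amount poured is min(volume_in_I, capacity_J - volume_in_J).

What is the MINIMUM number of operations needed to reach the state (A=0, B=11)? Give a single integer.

BFS from (A=6, B=9). One shortest path:
  1. pour(A -> B) -> (A=3 B=12)
  2. empty(B) -> (A=3 B=0)
  3. pour(A -> B) -> (A=0 B=3)
  4. fill(A) -> (A=8 B=3)
  5. pour(A -> B) -> (A=0 B=11)
Reached target in 5 moves.

Answer: 5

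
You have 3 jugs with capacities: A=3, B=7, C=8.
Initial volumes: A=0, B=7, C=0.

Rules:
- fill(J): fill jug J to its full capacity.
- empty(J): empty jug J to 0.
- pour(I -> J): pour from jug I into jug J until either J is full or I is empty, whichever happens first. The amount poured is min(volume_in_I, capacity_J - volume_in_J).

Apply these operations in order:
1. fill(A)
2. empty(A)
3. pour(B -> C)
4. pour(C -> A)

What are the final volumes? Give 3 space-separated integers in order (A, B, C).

Step 1: fill(A) -> (A=3 B=7 C=0)
Step 2: empty(A) -> (A=0 B=7 C=0)
Step 3: pour(B -> C) -> (A=0 B=0 C=7)
Step 4: pour(C -> A) -> (A=3 B=0 C=4)

Answer: 3 0 4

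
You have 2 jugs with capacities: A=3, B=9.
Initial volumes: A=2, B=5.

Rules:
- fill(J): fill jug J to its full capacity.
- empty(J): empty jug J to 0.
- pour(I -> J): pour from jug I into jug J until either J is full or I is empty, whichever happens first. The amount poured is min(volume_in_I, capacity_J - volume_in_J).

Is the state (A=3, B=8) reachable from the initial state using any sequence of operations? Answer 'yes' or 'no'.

Answer: yes

Derivation:
BFS from (A=2, B=5):
  1. fill(B) -> (A=2 B=9)
  2. pour(B -> A) -> (A=3 B=8)
Target reached → yes.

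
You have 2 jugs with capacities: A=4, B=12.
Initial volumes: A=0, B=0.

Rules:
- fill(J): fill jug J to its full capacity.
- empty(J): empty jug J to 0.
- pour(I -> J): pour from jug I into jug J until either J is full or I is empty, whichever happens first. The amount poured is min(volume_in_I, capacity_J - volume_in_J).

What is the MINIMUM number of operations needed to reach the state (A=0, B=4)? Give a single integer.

Answer: 2

Derivation:
BFS from (A=0, B=0). One shortest path:
  1. fill(A) -> (A=4 B=0)
  2. pour(A -> B) -> (A=0 B=4)
Reached target in 2 moves.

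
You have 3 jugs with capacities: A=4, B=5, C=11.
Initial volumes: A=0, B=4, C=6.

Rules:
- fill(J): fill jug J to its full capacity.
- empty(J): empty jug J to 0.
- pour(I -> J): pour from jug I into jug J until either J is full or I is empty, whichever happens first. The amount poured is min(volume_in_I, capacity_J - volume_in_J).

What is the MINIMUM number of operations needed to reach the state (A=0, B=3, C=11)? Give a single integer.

Answer: 3

Derivation:
BFS from (A=0, B=4, C=6). One shortest path:
  1. fill(A) -> (A=4 B=4 C=6)
  2. pour(A -> C) -> (A=0 B=4 C=10)
  3. pour(B -> C) -> (A=0 B=3 C=11)
Reached target in 3 moves.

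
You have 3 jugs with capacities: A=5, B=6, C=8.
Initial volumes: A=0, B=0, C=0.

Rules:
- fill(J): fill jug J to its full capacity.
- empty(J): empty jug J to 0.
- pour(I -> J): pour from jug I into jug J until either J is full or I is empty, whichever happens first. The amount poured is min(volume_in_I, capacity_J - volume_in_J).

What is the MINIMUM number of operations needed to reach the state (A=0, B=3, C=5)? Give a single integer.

Answer: 4

Derivation:
BFS from (A=0, B=0, C=0). One shortest path:
  1. fill(C) -> (A=0 B=0 C=8)
  2. pour(C -> A) -> (A=5 B=0 C=3)
  3. pour(C -> B) -> (A=5 B=3 C=0)
  4. pour(A -> C) -> (A=0 B=3 C=5)
Reached target in 4 moves.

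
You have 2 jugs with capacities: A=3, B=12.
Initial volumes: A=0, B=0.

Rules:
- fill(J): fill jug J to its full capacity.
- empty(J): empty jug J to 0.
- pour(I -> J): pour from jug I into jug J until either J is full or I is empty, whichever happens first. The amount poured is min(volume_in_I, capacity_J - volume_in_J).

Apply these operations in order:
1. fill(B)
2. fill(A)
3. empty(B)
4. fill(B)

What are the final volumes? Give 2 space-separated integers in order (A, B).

Step 1: fill(B) -> (A=0 B=12)
Step 2: fill(A) -> (A=3 B=12)
Step 3: empty(B) -> (A=3 B=0)
Step 4: fill(B) -> (A=3 B=12)

Answer: 3 12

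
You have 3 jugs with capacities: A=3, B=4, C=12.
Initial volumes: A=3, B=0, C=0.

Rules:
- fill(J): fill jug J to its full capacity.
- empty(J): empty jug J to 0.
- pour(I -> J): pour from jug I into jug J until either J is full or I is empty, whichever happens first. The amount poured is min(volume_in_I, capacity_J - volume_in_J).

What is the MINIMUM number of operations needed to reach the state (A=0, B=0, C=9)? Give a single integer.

Answer: 4

Derivation:
BFS from (A=3, B=0, C=0). One shortest path:
  1. empty(A) -> (A=0 B=0 C=0)
  2. fill(C) -> (A=0 B=0 C=12)
  3. pour(C -> A) -> (A=3 B=0 C=9)
  4. empty(A) -> (A=0 B=0 C=9)
Reached target in 4 moves.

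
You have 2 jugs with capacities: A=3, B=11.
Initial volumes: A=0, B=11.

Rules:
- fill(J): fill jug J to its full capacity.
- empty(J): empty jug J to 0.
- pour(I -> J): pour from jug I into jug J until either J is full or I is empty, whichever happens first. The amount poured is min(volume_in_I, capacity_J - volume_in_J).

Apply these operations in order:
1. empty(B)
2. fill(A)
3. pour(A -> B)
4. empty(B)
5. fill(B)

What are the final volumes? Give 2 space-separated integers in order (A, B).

Step 1: empty(B) -> (A=0 B=0)
Step 2: fill(A) -> (A=3 B=0)
Step 3: pour(A -> B) -> (A=0 B=3)
Step 4: empty(B) -> (A=0 B=0)
Step 5: fill(B) -> (A=0 B=11)

Answer: 0 11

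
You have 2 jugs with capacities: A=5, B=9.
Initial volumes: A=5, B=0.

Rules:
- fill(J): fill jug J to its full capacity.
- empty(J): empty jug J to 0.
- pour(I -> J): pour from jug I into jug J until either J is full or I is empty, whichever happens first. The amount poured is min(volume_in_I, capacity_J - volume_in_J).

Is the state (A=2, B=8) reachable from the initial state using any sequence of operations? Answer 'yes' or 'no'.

BFS explored all 28 reachable states.
Reachable set includes: (0,0), (0,1), (0,2), (0,3), (0,4), (0,5), (0,6), (0,7), (0,8), (0,9), (1,0), (1,9) ...
Target (A=2, B=8) not in reachable set → no.

Answer: no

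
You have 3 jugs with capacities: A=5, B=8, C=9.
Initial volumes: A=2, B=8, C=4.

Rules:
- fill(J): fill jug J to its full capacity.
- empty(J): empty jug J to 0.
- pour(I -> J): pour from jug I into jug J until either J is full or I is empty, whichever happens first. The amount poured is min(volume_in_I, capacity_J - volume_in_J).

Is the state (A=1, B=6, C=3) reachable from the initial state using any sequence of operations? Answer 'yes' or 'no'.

BFS explored all 316 reachable states.
Reachable set includes: (0,0,0), (0,0,1), (0,0,2), (0,0,3), (0,0,4), (0,0,5), (0,0,6), (0,0,7), (0,0,8), (0,0,9), (0,1,0), (0,1,1) ...
Target (A=1, B=6, C=3) not in reachable set → no.

Answer: no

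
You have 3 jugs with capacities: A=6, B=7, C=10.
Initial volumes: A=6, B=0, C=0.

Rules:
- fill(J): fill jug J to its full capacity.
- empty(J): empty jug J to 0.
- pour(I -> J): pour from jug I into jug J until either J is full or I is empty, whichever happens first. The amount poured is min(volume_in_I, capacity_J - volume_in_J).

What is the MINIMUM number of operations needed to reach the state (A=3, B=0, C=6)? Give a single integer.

Answer: 6

Derivation:
BFS from (A=6, B=0, C=0). One shortest path:
  1. fill(C) -> (A=6 B=0 C=10)
  2. pour(C -> B) -> (A=6 B=7 C=3)
  3. empty(B) -> (A=6 B=0 C=3)
  4. pour(A -> B) -> (A=0 B=6 C=3)
  5. pour(C -> A) -> (A=3 B=6 C=0)
  6. pour(B -> C) -> (A=3 B=0 C=6)
Reached target in 6 moves.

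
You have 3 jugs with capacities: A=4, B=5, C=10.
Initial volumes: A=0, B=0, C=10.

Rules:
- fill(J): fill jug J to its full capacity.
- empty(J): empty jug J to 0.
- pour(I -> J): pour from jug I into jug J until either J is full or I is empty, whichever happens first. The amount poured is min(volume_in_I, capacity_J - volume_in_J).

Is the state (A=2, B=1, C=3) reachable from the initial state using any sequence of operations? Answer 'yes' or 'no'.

BFS explored all 222 reachable states.
Reachable set includes: (0,0,0), (0,0,1), (0,0,2), (0,0,3), (0,0,4), (0,0,5), (0,0,6), (0,0,7), (0,0,8), (0,0,9), (0,0,10), (0,1,0) ...
Target (A=2, B=1, C=3) not in reachable set → no.

Answer: no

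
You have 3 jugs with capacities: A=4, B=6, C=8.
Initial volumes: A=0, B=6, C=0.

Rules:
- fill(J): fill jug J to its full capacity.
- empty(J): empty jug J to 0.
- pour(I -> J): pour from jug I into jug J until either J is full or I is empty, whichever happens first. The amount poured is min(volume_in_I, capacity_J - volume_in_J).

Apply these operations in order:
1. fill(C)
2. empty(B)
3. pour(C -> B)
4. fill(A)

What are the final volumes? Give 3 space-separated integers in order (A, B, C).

Step 1: fill(C) -> (A=0 B=6 C=8)
Step 2: empty(B) -> (A=0 B=0 C=8)
Step 3: pour(C -> B) -> (A=0 B=6 C=2)
Step 4: fill(A) -> (A=4 B=6 C=2)

Answer: 4 6 2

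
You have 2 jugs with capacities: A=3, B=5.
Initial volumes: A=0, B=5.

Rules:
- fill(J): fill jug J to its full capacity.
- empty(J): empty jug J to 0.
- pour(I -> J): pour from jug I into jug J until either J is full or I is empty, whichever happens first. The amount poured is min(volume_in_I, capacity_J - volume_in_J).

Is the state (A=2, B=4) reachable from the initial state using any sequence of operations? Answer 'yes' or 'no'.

Answer: no

Derivation:
BFS explored all 16 reachable states.
Reachable set includes: (0,0), (0,1), (0,2), (0,3), (0,4), (0,5), (1,0), (1,5), (2,0), (2,5), (3,0), (3,1) ...
Target (A=2, B=4) not in reachable set → no.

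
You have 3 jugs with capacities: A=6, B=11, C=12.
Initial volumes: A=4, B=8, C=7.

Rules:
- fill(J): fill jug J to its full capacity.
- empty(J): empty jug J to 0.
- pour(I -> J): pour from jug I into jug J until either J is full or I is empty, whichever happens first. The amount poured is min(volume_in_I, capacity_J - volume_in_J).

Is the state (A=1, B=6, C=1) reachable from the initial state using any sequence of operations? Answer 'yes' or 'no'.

Answer: no

Derivation:
BFS explored all 543 reachable states.
Reachable set includes: (0,0,0), (0,0,1), (0,0,2), (0,0,3), (0,0,4), (0,0,5), (0,0,6), (0,0,7), (0,0,8), (0,0,9), (0,0,10), (0,0,11) ...
Target (A=1, B=6, C=1) not in reachable set → no.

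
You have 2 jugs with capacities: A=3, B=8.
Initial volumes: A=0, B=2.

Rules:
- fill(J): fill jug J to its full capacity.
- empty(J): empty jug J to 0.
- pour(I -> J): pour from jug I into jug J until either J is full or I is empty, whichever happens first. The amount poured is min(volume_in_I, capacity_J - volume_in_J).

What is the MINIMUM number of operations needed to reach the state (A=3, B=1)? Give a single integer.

Answer: 7

Derivation:
BFS from (A=0, B=2). One shortest path:
  1. pour(B -> A) -> (A=2 B=0)
  2. fill(B) -> (A=2 B=8)
  3. pour(B -> A) -> (A=3 B=7)
  4. empty(A) -> (A=0 B=7)
  5. pour(B -> A) -> (A=3 B=4)
  6. empty(A) -> (A=0 B=4)
  7. pour(B -> A) -> (A=3 B=1)
Reached target in 7 moves.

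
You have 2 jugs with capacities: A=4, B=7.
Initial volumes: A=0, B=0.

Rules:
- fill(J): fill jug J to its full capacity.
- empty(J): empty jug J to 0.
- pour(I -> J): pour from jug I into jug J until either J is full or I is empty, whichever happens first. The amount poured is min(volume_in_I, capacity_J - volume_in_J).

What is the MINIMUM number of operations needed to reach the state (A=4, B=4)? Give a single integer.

Answer: 3

Derivation:
BFS from (A=0, B=0). One shortest path:
  1. fill(A) -> (A=4 B=0)
  2. pour(A -> B) -> (A=0 B=4)
  3. fill(A) -> (A=4 B=4)
Reached target in 3 moves.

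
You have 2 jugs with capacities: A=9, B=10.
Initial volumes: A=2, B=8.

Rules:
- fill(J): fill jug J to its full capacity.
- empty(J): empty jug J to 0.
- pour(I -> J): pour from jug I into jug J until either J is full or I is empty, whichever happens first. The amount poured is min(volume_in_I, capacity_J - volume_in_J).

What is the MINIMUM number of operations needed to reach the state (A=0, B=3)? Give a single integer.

Answer: 3

Derivation:
BFS from (A=2, B=8). One shortest path:
  1. fill(B) -> (A=2 B=10)
  2. pour(B -> A) -> (A=9 B=3)
  3. empty(A) -> (A=0 B=3)
Reached target in 3 moves.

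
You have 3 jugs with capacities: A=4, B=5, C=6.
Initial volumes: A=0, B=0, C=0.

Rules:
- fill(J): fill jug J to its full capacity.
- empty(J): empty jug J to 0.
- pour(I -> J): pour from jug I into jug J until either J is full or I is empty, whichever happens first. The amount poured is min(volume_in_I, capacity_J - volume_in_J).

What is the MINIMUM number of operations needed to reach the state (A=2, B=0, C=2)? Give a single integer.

Answer: 7

Derivation:
BFS from (A=0, B=0, C=0). One shortest path:
  1. fill(A) -> (A=4 B=0 C=0)
  2. fill(B) -> (A=4 B=5 C=0)
  3. pour(A -> C) -> (A=0 B=5 C=4)
  4. pour(B -> A) -> (A=4 B=1 C=4)
  5. pour(A -> C) -> (A=2 B=1 C=6)
  6. pour(C -> B) -> (A=2 B=5 C=2)
  7. empty(B) -> (A=2 B=0 C=2)
Reached target in 7 moves.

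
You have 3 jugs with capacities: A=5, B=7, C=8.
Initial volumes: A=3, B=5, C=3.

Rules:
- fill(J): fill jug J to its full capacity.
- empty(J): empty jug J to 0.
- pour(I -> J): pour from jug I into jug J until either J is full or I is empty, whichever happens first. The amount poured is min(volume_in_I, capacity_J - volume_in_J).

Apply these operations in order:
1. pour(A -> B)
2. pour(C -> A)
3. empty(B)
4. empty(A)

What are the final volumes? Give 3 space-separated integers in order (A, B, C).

Step 1: pour(A -> B) -> (A=1 B=7 C=3)
Step 2: pour(C -> A) -> (A=4 B=7 C=0)
Step 3: empty(B) -> (A=4 B=0 C=0)
Step 4: empty(A) -> (A=0 B=0 C=0)

Answer: 0 0 0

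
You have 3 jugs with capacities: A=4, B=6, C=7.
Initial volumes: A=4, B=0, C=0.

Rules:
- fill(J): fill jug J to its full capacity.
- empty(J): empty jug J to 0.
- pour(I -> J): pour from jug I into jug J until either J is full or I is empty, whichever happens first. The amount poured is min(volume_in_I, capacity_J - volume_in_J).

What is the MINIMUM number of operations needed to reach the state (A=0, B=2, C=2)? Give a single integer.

Answer: 6

Derivation:
BFS from (A=4, B=0, C=0). One shortest path:
  1. pour(A -> B) -> (A=0 B=4 C=0)
  2. fill(A) -> (A=4 B=4 C=0)
  3. pour(A -> B) -> (A=2 B=6 C=0)
  4. pour(A -> C) -> (A=0 B=6 C=2)
  5. pour(B -> A) -> (A=4 B=2 C=2)
  6. empty(A) -> (A=0 B=2 C=2)
Reached target in 6 moves.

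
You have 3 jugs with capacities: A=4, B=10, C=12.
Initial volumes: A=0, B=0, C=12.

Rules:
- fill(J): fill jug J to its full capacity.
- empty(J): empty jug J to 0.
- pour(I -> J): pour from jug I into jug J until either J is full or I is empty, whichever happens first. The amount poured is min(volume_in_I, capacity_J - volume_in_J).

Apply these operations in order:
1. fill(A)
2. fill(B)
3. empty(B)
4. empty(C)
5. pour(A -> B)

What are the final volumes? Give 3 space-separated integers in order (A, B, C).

Step 1: fill(A) -> (A=4 B=0 C=12)
Step 2: fill(B) -> (A=4 B=10 C=12)
Step 3: empty(B) -> (A=4 B=0 C=12)
Step 4: empty(C) -> (A=4 B=0 C=0)
Step 5: pour(A -> B) -> (A=0 B=4 C=0)

Answer: 0 4 0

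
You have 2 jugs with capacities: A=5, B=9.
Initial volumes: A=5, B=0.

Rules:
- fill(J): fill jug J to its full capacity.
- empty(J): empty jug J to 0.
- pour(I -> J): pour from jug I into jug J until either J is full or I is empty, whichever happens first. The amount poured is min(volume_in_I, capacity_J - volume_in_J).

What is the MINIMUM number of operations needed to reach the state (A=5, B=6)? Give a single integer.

BFS from (A=5, B=0). One shortest path:
  1. pour(A -> B) -> (A=0 B=5)
  2. fill(A) -> (A=5 B=5)
  3. pour(A -> B) -> (A=1 B=9)
  4. empty(B) -> (A=1 B=0)
  5. pour(A -> B) -> (A=0 B=1)
  6. fill(A) -> (A=5 B=1)
  7. pour(A -> B) -> (A=0 B=6)
  8. fill(A) -> (A=5 B=6)
Reached target in 8 moves.

Answer: 8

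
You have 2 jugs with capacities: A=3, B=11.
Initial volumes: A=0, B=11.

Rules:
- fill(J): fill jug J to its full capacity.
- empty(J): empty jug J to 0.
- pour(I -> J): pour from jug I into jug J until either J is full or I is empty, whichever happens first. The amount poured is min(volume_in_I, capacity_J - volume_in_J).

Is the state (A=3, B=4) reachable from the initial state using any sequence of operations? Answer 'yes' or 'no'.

Answer: yes

Derivation:
BFS from (A=0, B=11):
  1. pour(B -> A) -> (A=3 B=8)
  2. empty(A) -> (A=0 B=8)
  3. pour(B -> A) -> (A=3 B=5)
  4. empty(A) -> (A=0 B=5)
  5. pour(B -> A) -> (A=3 B=2)
  6. empty(A) -> (A=0 B=2)
  7. pour(B -> A) -> (A=2 B=0)
  8. fill(B) -> (A=2 B=11)
  9. pour(B -> A) -> (A=3 B=10)
  10. empty(A) -> (A=0 B=10)
  11. pour(B -> A) -> (A=3 B=7)
  12. empty(A) -> (A=0 B=7)
  13. pour(B -> A) -> (A=3 B=4)
Target reached → yes.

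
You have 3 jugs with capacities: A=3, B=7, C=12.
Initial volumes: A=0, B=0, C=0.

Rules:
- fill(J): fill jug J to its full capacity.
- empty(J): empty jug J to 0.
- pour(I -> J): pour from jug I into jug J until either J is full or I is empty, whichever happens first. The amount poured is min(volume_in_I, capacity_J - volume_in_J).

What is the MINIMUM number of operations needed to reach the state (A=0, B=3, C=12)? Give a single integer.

Answer: 3

Derivation:
BFS from (A=0, B=0, C=0). One shortest path:
  1. fill(A) -> (A=3 B=0 C=0)
  2. fill(C) -> (A=3 B=0 C=12)
  3. pour(A -> B) -> (A=0 B=3 C=12)
Reached target in 3 moves.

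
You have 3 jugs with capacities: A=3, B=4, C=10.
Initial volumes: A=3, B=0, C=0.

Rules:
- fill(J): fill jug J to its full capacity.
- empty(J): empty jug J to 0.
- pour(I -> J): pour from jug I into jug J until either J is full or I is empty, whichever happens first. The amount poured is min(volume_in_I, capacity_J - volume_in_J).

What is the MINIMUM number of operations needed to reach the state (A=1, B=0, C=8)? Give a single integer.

Answer: 8

Derivation:
BFS from (A=3, B=0, C=0). One shortest path:
  1. fill(C) -> (A=3 B=0 C=10)
  2. pour(A -> B) -> (A=0 B=3 C=10)
  3. pour(C -> B) -> (A=0 B=4 C=9)
  4. empty(B) -> (A=0 B=0 C=9)
  5. pour(C -> B) -> (A=0 B=4 C=5)
  6. pour(B -> A) -> (A=3 B=1 C=5)
  7. pour(A -> C) -> (A=0 B=1 C=8)
  8. pour(B -> A) -> (A=1 B=0 C=8)
Reached target in 8 moves.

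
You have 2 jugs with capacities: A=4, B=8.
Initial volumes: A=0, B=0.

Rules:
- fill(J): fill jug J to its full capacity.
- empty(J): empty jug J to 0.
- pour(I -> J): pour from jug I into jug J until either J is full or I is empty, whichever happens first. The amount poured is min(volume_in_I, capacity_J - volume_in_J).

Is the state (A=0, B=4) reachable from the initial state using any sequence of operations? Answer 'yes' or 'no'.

BFS from (A=0, B=0):
  1. fill(A) -> (A=4 B=0)
  2. pour(A -> B) -> (A=0 B=4)
Target reached → yes.

Answer: yes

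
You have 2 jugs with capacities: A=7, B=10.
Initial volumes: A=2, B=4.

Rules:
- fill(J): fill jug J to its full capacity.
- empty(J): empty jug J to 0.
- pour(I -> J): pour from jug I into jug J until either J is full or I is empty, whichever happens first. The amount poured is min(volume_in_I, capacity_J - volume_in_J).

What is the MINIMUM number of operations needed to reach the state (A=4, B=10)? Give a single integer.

BFS from (A=2, B=4). One shortest path:
  1. empty(A) -> (A=0 B=4)
  2. pour(B -> A) -> (A=4 B=0)
  3. fill(B) -> (A=4 B=10)
Reached target in 3 moves.

Answer: 3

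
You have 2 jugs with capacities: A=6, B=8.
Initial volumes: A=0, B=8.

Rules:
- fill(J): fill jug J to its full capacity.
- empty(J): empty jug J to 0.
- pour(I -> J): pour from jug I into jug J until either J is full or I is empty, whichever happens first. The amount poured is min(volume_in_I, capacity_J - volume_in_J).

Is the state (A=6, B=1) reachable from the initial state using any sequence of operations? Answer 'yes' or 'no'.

BFS explored all 14 reachable states.
Reachable set includes: (0,0), (0,2), (0,4), (0,6), (0,8), (2,0), (2,8), (4,0), (4,8), (6,0), (6,2), (6,4) ...
Target (A=6, B=1) not in reachable set → no.

Answer: no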